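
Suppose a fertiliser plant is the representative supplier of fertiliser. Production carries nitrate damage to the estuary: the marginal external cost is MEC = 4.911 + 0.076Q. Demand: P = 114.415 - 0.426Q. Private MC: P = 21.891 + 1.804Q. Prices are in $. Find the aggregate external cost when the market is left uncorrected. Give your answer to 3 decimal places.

$269.176

Market equilibrium (private): 21.891 + 1.804Q = 114.415 - 0.426Q → Q_m = 41.4906.
Total external cost = ∫₀^{Q_m} (4.911 + 0.076Q) dQ = 4.911×41.4906 + ½×0.076×41.4906² = 269.1762.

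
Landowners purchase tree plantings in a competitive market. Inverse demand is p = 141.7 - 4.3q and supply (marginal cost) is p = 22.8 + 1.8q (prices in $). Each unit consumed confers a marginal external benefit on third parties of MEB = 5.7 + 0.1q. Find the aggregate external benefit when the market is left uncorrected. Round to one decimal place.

Market equilibrium (private): 22.8 + 1.8q = 141.7 - 4.3q → q_m = 19.4918.
Total external benefit = ∫₀^{q_m} (5.7 + 0.1q) dq = 5.7×19.4918 + ½×0.1×19.4918² = 130.0998.

$130.1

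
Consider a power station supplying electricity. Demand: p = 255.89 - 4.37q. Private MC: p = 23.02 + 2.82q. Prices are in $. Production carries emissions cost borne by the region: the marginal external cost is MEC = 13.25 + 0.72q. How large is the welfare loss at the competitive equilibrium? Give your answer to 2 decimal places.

DWL = $84.53

Market equilibrium (private): 23.02 + 2.82q = 255.89 - 4.37q → q_m = 32.3880.
Social marginal cost = private MC + MEC = 36.27 + 3.54q.
Set SMC = demand: 36.27 + 3.54q = 255.89 - 4.37q → q* = 27.7649.
Height of the DWL triangle at q_m is SMC(q_m) − demand(q_m) = MEC(q_m) = 36.5694.
DWL = ½ × 4.6231 × 36.5694 = 84.5320.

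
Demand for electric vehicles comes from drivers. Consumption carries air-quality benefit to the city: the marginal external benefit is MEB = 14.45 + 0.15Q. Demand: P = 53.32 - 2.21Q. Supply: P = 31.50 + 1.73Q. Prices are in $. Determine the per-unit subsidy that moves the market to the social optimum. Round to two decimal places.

subsidy = $15.89 per unit

Social marginal benefit = demand + MEB = 67.77 - 2.06Q.
Set SMB = MC: 67.77 - 2.06Q = 31.50 + 1.73Q → Q* = 9.5699.
The Pigouvian subsidy equals MEB at Q*: 14.45 + 0.15×9.5699 = 15.8855.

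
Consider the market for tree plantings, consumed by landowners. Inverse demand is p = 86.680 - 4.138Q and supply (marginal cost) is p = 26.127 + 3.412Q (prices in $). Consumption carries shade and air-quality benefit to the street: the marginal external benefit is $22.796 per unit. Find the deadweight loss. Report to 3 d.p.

Market equilibrium (private): 26.127 + 3.412Q = 86.680 - 4.138Q → Q_m = 8.0203.
Social marginal benefit = demand + MEB = 109.476 - 4.138Q.
Set SMB = MC: 109.476 - 4.138Q = 26.127 + 3.412Q → Q* = 11.0396.
Between Q* and Q_m the wedge SMB − MC runs linearly from 0 to MEB(Q_m), so the loss is a triangle.
DWL = ½ × 3.0193 × 22.7960 = 34.4140.

DWL = $34.414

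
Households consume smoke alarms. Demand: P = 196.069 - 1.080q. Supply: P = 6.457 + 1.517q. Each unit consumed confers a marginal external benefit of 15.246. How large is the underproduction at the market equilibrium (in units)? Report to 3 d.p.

Market equilibrium (private): 6.457 + 1.517q = 196.069 - 1.080q → q_m = 73.0119.
Social marginal benefit = demand + MEB = 211.315 - 1.080q.
Set SMB = MC: 211.315 - 1.080q = 6.457 + 1.517q → q* = 78.8826.
Gap = |73.0119 − 78.8826| = 5.8707.

5.871 units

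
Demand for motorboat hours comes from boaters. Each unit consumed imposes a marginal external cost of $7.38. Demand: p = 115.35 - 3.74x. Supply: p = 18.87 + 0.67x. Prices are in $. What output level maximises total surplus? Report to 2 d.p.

x* = 20.20

Social marginal benefit = demand − MEC = 107.97 - 3.74x.
Set SMB = MC: 107.97 - 3.74x = 18.87 + 0.67x → x* = 20.2041.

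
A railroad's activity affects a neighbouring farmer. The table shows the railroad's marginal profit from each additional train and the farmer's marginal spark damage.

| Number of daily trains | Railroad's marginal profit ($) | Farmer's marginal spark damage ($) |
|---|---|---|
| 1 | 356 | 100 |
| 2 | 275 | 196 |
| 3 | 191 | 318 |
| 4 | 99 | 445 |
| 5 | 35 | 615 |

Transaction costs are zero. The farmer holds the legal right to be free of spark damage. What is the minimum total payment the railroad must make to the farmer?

Efficient level: marginal profit ≥ marginal spark damage through level 2, so k* = 2.
With the farmer holding the right, the railroad must at least compensate total damage at k*: 100 + 196 = 296.

$296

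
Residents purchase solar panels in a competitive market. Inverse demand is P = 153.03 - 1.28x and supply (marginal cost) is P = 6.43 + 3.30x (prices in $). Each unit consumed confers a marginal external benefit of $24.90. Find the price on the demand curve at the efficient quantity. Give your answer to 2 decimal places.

P = $105.10

Social marginal benefit = demand + MEB = 177.93 - 1.28x.
Set SMB = MC: 177.93 - 1.28x = 6.43 + 3.30x → x* = 37.4454.
Consumer price on the demand curve at x*: 153.03 − 1.28×37.4454 = 105.0999.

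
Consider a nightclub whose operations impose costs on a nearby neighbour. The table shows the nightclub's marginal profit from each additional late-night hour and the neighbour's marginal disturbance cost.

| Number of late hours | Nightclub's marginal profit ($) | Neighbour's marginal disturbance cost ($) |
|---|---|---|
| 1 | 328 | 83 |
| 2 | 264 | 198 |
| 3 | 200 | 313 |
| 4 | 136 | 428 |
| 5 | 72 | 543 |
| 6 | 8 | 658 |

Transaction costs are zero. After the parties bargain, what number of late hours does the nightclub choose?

Bargaining reaches the level where marginal profit last exceeds marginal disturbance cost.
That holds through level 2 (264 ≥ 198) but not at 3 (200 < 313).

2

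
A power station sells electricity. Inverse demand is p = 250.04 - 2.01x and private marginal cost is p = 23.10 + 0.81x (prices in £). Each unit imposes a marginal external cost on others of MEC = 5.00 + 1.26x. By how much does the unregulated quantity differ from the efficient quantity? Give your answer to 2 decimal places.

Market equilibrium (private): 23.10 + 0.81x = 250.04 - 2.01x → x_m = 80.4752.
Social marginal cost = private MC + MEC = 28.10 + 2.07x.
Set SMC = demand: 28.10 + 2.07x = 250.04 - 2.01x → x* = 54.3971.
Gap = |80.4752 − 54.3971| = 26.0781.

26.08 units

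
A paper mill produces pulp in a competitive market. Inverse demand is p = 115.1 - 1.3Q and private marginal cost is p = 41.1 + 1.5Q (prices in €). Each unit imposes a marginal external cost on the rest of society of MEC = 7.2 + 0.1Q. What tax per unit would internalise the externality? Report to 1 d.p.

tax = €9.5 per unit

Social marginal cost = private MC + MEC = 48.3 + 1.6Q.
Set SMC = demand: 48.3 + 1.6Q = 115.1 - 1.3Q → Q* = 23.0345.
The Pigouvian tax equals MEC at Q*: 7.2 + 0.1×23.0345 = 9.5035.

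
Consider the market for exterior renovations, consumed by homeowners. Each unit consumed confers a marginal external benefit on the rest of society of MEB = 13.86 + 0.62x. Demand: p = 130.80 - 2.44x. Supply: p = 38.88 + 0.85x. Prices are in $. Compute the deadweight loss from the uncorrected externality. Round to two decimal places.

DWL = $182.09

Market equilibrium (private): 38.88 + 0.85x = 130.80 - 2.44x → x_m = 27.9392.
Social marginal benefit = demand + MEB = 144.66 - 1.82x.
Set SMB = MC: 144.66 - 1.82x = 38.88 + 0.85x → x* = 39.6180.
The welfare-loss triangle has base |x_m − x*| and height MEB(x_m) (the vertical gap between SMB and MC is zero at x* and MEB at x_m).
DWL = ½ × 11.6788 × 31.1823 = 182.0859.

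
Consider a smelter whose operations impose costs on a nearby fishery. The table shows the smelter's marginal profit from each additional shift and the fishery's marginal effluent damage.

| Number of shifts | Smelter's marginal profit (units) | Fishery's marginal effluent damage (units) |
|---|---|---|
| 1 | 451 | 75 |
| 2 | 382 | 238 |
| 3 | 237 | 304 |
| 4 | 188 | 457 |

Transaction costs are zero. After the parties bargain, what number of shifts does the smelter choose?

Bargaining reaches the level where marginal profit last exceeds marginal effluent damage.
That holds through level 2 (382 ≥ 238) but not at 3 (237 < 304).

2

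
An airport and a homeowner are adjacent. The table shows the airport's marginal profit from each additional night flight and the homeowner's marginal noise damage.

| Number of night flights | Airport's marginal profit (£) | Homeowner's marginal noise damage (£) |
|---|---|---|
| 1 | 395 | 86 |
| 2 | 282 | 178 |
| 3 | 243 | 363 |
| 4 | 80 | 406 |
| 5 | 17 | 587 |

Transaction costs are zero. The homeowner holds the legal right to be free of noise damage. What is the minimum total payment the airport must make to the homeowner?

£264

Efficient level: marginal profit ≥ marginal noise damage through level 2, so k* = 2.
With the homeowner holding the right, the airport must at least compensate total damage at k*: 86 + 178 = 264.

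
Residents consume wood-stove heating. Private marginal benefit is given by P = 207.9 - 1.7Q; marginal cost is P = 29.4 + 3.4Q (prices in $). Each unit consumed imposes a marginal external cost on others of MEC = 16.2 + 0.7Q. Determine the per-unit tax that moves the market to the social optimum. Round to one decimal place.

tax = $35.8 per unit

Social marginal benefit = demand − MEC = 191.7 - 2.4Q.
Set SMB = MC: 191.7 - 2.4Q = 29.4 + 3.4Q → Q* = 27.9828.
The Pigouvian tax equals MEC at Q*: 16.2 + 0.7×27.9828 = 35.7880.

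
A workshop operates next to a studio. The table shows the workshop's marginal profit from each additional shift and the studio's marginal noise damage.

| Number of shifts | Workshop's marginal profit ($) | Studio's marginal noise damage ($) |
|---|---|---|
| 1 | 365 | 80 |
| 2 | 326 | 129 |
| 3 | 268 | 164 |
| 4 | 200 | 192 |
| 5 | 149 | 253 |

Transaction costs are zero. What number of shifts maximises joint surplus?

Bargaining reaches the level where marginal profit last exceeds marginal noise damage.
That holds through level 4 (200 ≥ 192) but not at 5 (149 < 253).

4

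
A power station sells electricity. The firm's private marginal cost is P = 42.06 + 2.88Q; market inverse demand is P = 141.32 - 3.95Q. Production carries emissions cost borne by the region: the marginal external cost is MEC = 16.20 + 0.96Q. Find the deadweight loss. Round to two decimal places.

Market equilibrium (private): 42.06 + 2.88Q = 141.32 - 3.95Q → Q_m = 14.5329.
Social marginal cost = private MC + MEC = 58.26 + 3.84Q.
Set SMC = demand: 58.26 + 3.84Q = 141.32 - 3.95Q → Q* = 10.6624.
Height of the DWL triangle at Q_m is SMC(Q_m) − demand(Q_m) = MEC(Q_m) = 30.1516.
DWL = ½ × 3.8705 × 30.1516 = 58.3509.

DWL = 58.35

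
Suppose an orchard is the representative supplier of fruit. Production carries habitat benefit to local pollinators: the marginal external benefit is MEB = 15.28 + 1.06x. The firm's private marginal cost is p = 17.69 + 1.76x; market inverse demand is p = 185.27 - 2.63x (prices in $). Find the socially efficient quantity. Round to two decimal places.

Social marginal cost = private MC − MEB = 2.41 + 0.70x.
Set SMC = demand: 2.41 + 0.70x = 185.27 - 2.63x → x* = 54.9129.

x* = 54.91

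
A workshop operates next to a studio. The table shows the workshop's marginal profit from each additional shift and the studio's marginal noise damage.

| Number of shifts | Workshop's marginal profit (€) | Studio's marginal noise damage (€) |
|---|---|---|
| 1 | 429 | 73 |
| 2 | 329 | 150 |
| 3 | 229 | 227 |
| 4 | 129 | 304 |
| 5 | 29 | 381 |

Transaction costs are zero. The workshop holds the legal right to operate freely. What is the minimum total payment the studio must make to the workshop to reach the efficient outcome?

Left alone the workshop would choose level 5 (marginal profit stays positive).
Efficient level: k* = 3 (marginal profit ≥ marginal noise damage through 3).
The studio must at least cover the workshop's forgone profit from cutting 5→3: 129 + 29 = 158.

€158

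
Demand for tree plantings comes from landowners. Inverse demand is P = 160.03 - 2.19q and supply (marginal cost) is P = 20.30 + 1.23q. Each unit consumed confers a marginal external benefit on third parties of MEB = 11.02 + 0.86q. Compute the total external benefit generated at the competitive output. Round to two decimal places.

1168.03

Market equilibrium (private): 20.30 + 1.23q = 160.03 - 2.19q → q_m = 40.8567.
Total external benefit = ∫₀^{q_m} (11.02 + 0.86q) dq = 11.02×40.8567 + ½×0.86×40.8567² = 1168.0269.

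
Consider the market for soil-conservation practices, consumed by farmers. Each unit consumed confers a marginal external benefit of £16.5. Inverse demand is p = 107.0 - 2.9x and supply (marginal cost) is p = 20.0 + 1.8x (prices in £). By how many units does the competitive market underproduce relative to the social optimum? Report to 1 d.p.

3.5 units

Market equilibrium (private): 20.0 + 1.8x = 107.0 - 2.9x → x_m = 18.5106.
Social marginal benefit = demand + MEB = 123.5 - 2.9x.
Set SMB = MC: 123.5 - 2.9x = 20.0 + 1.8x → x* = 22.0213.
Gap = |18.5106 − 22.0213| = 3.5107.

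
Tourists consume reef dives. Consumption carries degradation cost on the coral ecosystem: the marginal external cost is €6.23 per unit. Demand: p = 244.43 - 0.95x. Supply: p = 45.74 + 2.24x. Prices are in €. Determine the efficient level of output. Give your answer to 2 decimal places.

x* = 60.33

Social marginal benefit = demand − MEC = 238.20 - 0.95x.
Set SMB = MC: 238.20 - 0.95x = 45.74 + 2.24x → x* = 60.3323.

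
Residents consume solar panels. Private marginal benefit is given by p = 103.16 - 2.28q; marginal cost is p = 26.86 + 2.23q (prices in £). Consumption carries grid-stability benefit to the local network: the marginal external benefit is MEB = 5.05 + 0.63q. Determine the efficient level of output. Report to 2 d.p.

q* = 20.97

Social marginal benefit = demand + MEB = 108.21 - 1.65q.
Set SMB = MC: 108.21 - 1.65q = 26.86 + 2.23q → q* = 20.9665.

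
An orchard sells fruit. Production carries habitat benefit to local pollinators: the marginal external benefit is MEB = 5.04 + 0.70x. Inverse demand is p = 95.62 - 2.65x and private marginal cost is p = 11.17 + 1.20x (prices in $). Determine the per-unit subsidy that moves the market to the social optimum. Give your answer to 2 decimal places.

subsidy = $24.93 per unit

Social marginal cost = private MC − MEB = 6.13 + 0.50x.
Set SMC = demand: 6.13 + 0.50x = 95.62 - 2.65x → x* = 28.4095.
The Pigouvian subsidy equals MEB at x*: 5.04 + 0.70×28.4095 = 24.9267.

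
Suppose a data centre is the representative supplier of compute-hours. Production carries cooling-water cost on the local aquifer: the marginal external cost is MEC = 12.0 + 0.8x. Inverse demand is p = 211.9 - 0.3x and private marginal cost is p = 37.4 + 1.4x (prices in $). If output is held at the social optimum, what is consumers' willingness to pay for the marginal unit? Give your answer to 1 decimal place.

P = $192.4

Social marginal cost = private MC + MEC = 49.4 + 2.2x.
Set SMC = demand: 49.4 + 2.2x = 211.9 - 0.3x → x* = 65.0000.
Consumer price on the demand curve at x*: 211.9 − 0.3×65.0000 = 192.4000.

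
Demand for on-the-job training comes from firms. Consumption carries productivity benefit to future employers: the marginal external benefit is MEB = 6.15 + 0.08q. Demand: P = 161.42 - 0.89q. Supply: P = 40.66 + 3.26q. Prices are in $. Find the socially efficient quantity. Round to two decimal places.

q* = 31.18

Social marginal benefit = demand + MEB = 167.57 - 0.81q.
Set SMB = MC: 167.57 - 0.81q = 40.66 + 3.26q → q* = 31.1818.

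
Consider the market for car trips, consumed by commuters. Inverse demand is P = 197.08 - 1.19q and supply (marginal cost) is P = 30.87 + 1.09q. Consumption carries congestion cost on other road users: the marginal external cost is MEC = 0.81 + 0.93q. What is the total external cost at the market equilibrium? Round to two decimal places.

2530.19

Market equilibrium (private): 30.87 + 1.09q = 197.08 - 1.19q → q_m = 72.8991.
Total external cost = ∫₀^{q_m} (0.81 + 0.93q) dq = 0.81×72.8991 + ½×0.93×72.8991² = 2530.1879.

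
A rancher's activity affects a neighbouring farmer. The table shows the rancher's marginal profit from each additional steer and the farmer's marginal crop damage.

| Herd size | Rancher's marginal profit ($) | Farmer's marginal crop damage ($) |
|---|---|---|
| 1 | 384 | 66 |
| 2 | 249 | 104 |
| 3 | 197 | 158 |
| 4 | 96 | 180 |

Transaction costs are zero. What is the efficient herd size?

Bargaining reaches the level where marginal profit last exceeds marginal crop damage.
That holds through level 3 (197 ≥ 158) but not at 4 (96 < 180).

3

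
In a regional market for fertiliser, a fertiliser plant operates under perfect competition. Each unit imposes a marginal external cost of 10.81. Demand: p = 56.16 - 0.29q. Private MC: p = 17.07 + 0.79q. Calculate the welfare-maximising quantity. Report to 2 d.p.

Social marginal cost = private MC + MEC = 27.88 + 0.79q.
Set SMC = demand: 27.88 + 0.79q = 56.16 - 0.29q → q* = 26.1852.

q* = 26.19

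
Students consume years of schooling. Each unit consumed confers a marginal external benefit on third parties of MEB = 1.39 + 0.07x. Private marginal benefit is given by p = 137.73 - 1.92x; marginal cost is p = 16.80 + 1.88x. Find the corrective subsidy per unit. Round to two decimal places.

Social marginal benefit = demand + MEB = 139.12 - 1.85x.
Set SMB = MC: 139.12 - 1.85x = 16.80 + 1.88x → x* = 32.7936.
The Pigouvian subsidy equals MEB at x*: 1.39 + 0.07×32.7936 = 3.6856.

subsidy = 3.69 per unit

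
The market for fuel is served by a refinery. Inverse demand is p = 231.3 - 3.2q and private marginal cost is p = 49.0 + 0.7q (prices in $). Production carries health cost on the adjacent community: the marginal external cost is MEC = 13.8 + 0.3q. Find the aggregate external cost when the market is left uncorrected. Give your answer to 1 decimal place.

Market equilibrium (private): 49.0 + 0.7q = 231.3 - 3.2q → q_m = 46.7436.
Total external cost = ∫₀^{q_m} (13.8 + 0.3q) dq = 13.8×46.7436 + ½×0.3×46.7436² = 972.8063.

$972.8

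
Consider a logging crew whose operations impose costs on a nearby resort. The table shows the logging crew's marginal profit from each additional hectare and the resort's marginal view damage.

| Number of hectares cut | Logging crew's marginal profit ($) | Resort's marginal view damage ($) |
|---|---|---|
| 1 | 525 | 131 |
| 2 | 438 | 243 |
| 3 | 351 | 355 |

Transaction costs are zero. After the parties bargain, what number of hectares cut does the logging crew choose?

Bargaining reaches the level where marginal profit last exceeds marginal view damage.
That holds through level 2 (438 ≥ 243) but not at 3 (351 < 355).

2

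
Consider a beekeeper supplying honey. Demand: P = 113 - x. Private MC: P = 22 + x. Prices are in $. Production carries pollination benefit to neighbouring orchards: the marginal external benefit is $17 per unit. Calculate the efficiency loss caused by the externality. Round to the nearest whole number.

Market equilibrium (private): 22 + x = 113 - x → x_m = 45.5000.
Social marginal cost = private MC − MEB = 5 + x.
Set SMC = demand: 5 + x = 113 - x → x* = 54.0000.
The loss is the area between SMC and demand from x* to x_m; with linear curves that's a triangle of height MEB(x_m).
DWL = ½ × 8.5000 × 17.0000 = 72.2500.

DWL = $72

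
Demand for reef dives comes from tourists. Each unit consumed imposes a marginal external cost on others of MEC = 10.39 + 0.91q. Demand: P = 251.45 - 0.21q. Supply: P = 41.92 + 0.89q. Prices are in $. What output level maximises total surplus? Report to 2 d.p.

Social marginal benefit = demand − MEC = 241.06 - 1.12q.
Set SMB = MC: 241.06 - 1.12q = 41.92 + 0.89q → q* = 99.0746.

q* = 99.07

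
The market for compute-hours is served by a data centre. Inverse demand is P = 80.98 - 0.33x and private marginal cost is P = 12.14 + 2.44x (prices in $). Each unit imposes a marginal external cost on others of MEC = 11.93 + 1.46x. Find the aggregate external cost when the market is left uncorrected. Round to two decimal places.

Market equilibrium (private): 12.14 + 2.44x = 80.98 - 0.33x → x_m = 24.8520.
Total external cost = ∫₀^{x_m} (11.93 + 1.46x) dx = 11.93×24.8520 + ½×1.46×24.8520² = 747.3483.

$747.35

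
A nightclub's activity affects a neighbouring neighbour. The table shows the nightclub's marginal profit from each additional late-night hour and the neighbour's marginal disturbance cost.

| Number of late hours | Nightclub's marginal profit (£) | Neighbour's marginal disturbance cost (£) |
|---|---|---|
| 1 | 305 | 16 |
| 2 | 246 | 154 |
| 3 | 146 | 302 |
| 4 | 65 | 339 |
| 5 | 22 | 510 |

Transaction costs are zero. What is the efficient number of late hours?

Bargaining reaches the level where marginal profit last exceeds marginal disturbance cost.
That holds through level 2 (246 ≥ 154) but not at 3 (146 < 302).

2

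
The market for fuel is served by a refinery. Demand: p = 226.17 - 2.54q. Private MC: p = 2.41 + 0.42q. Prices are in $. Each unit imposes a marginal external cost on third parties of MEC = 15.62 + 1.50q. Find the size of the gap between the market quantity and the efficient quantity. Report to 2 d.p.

Market equilibrium (private): 2.41 + 0.42q = 226.17 - 2.54q → q_m = 75.5946.
Social marginal cost = private MC + MEC = 18.03 + 1.92q.
Set SMC = demand: 18.03 + 1.92q = 226.17 - 2.54q → q* = 46.6682.
Gap = |75.5946 − 46.6682| = 28.9264.

28.93 units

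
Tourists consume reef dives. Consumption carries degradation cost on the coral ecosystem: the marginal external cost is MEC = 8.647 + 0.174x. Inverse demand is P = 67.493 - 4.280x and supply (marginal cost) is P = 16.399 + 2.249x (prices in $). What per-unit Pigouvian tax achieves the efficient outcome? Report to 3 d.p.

tax = $9.749 per unit

Social marginal benefit = demand − MEC = 58.846 - 4.454x.
Set SMB = MC: 58.846 - 4.454x = 16.399 + 2.249x → x* = 6.3325.
The Pigouvian tax equals MEC at x*: 8.647 + 0.174×6.3325 = 9.7489.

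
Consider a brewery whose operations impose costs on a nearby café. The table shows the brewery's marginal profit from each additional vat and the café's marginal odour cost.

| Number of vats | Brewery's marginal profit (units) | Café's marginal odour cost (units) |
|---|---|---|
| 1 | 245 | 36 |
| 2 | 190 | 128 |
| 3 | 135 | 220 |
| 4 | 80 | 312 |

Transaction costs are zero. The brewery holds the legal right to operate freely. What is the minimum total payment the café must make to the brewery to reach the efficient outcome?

Left alone the brewery would choose level 4 (marginal profit stays positive).
Efficient level: k* = 2 (marginal profit ≥ marginal odour cost through 2).
The café must at least cover the brewery's forgone profit from cutting 4→2: 135 + 80 = 215.

215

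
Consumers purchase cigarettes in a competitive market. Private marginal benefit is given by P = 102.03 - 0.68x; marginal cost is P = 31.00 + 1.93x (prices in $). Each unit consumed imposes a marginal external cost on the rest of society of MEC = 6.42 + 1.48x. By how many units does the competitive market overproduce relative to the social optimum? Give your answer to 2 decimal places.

11.42 units

Market equilibrium (private): 31.00 + 1.93x = 102.03 - 0.68x → x_m = 27.2146.
Social marginal benefit = demand − MEC = 95.61 - 2.16x.
Set SMB = MC: 95.61 - 2.16x = 31.00 + 1.93x → x* = 15.7971.
Gap = |27.2146 − 15.7971| = 11.4175.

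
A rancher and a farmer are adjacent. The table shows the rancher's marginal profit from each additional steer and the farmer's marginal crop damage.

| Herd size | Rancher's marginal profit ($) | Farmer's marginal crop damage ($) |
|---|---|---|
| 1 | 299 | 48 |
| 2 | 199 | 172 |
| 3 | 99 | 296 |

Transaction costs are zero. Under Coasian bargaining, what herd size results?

Bargaining reaches the level where marginal profit last exceeds marginal crop damage.
That holds through level 2 (199 ≥ 172) but not at 3 (99 < 296).

2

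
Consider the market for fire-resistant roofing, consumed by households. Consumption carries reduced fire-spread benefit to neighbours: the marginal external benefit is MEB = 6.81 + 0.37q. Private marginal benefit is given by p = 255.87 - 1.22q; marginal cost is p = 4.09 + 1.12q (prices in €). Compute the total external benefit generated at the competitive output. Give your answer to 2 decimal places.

Market equilibrium (private): 4.09 + 1.12q = 255.87 - 1.22q → q_m = 107.5983.
Total external benefit = ∫₀^{q_m} (6.81 + 0.37q) dq = 6.81×107.5983 + ½×0.37×107.5983² = 2874.5623.

€2874.56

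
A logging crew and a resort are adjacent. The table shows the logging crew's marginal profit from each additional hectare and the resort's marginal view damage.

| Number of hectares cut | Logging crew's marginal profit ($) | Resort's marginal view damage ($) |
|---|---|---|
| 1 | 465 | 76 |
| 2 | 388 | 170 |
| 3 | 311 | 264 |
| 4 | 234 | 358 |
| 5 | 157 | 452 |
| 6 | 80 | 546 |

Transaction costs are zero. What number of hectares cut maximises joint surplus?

Bargaining reaches the level where marginal profit last exceeds marginal view damage.
That holds through level 3 (311 ≥ 264) but not at 4 (234 < 358).

3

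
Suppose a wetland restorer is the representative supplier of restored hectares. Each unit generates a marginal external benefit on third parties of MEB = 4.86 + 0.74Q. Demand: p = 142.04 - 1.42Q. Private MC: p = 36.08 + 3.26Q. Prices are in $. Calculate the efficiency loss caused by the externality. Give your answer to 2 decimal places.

DWL = $59.29

Market equilibrium (private): 36.08 + 3.26Q = 142.04 - 1.42Q → Q_m = 22.6410.
Social marginal cost = private MC − MEB = 31.22 + 2.52Q.
Set SMC = demand: 31.22 + 2.52Q = 142.04 - 1.42Q → Q* = 28.1269.
Height of the DWL triangle at Q_m is demand(Q_m) − SMC(Q_m) = MEB(Q_m) = 21.6144.
DWL = ½ × 5.4859 × 21.6144 = 59.2872.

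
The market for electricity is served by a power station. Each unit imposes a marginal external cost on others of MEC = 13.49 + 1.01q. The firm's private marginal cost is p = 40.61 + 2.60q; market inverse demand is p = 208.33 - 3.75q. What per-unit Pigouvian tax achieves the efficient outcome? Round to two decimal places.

Social marginal cost = private MC + MEC = 54.10 + 3.61q.
Set SMC = demand: 54.10 + 3.61q = 208.33 - 3.75q → q* = 20.9552.
The Pigouvian tax equals MEC at q*: 13.49 + 1.01×20.9552 = 34.6548.

tax = 34.65 per unit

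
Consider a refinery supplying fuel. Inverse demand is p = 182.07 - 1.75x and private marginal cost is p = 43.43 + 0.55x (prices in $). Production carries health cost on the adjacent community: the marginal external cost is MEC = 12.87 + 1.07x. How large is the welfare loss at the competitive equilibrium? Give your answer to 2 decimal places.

DWL = $888.10

Market equilibrium (private): 43.43 + 0.55x = 182.07 - 1.75x → x_m = 60.2783.
Social marginal cost = private MC + MEC = 56.30 + 1.62x.
Set SMC = demand: 56.30 + 1.62x = 182.07 - 1.75x → x* = 37.3205.
The welfare-loss triangle has base |x_m − x*| and height MEC(x_m) (the vertical gap between SMC and demand is zero at x* and MEC at x_m).
DWL = ½ × 22.9578 × 77.3677 = 888.0961.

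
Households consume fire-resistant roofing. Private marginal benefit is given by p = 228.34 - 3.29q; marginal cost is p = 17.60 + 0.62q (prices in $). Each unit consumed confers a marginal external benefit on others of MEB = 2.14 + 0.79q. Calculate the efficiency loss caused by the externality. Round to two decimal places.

DWL = $320.48

Market equilibrium (private): 17.60 + 0.62q = 228.34 - 3.29q → q_m = 53.8977.
Social marginal benefit = demand + MEB = 230.48 - 2.50q.
Set SMB = MC: 230.48 - 2.50q = 17.60 + 0.62q → q* = 68.2308.
The welfare-loss triangle has base |q_m − q*| and height MEB(q_m) (the vertical gap between SMB and MC is zero at q* and MEB at q_m).
DWL = ½ × 14.3331 × 44.7192 = 320.4824.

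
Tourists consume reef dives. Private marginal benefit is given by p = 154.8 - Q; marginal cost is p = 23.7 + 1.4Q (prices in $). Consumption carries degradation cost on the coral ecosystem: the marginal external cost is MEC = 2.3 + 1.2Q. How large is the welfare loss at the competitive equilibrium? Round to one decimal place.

Market equilibrium (private): 23.7 + 1.4Q = 154.8 - Q → Q_m = 54.6250.
Social marginal benefit = demand − MEC = 152.5 - 2.2Q.
Set SMB = MC: 152.5 - 2.2Q = 23.7 + 1.4Q → Q* = 35.7778.
The loss is the area between SMB and MC from Q* to Q_m; with linear curves that's a triangle of height MEC(Q_m).
DWL = ½ × 18.8472 × 67.8500 = 639.3913.

DWL = $639.4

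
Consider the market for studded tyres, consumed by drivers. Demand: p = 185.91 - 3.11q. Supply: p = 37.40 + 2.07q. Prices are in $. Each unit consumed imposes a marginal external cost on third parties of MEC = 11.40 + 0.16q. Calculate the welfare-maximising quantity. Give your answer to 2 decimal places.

q* = 25.68

Social marginal benefit = demand − MEC = 174.51 - 3.27q.
Set SMB = MC: 174.51 - 3.27q = 37.40 + 2.07q → q* = 25.6760.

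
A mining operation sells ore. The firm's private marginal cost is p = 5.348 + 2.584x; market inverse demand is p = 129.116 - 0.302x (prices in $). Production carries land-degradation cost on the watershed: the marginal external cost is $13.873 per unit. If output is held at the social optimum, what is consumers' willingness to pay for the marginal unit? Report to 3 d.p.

P = $117.616

Social marginal cost = private MC + MEC = 19.221 + 2.584x.
Set SMC = demand: 19.221 + 2.584x = 129.116 - 0.302x → x* = 38.0787.
Consumer price on the demand curve at x*: 129.116 − 0.302×38.0787 = 117.6162.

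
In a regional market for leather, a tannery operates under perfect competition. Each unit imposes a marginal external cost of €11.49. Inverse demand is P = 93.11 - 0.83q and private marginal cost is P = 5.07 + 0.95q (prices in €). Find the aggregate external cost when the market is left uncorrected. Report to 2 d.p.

€568.30

Market equilibrium (private): 5.07 + 0.95q = 93.11 - 0.83q → q_m = 49.4607.
Total external cost = MEC × q_m = 11.49 × 49.4607 = 568.3034.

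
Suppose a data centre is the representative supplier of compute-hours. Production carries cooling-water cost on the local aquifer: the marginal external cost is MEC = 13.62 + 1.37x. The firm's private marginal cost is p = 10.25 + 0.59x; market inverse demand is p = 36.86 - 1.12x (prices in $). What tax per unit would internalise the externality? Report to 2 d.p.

tax = $19.40 per unit

Social marginal cost = private MC + MEC = 23.87 + 1.96x.
Set SMC = demand: 23.87 + 1.96x = 36.86 - 1.12x → x* = 4.2175.
The Pigouvian tax equals MEC at x*: 13.62 + 1.37×4.2175 = 19.3980.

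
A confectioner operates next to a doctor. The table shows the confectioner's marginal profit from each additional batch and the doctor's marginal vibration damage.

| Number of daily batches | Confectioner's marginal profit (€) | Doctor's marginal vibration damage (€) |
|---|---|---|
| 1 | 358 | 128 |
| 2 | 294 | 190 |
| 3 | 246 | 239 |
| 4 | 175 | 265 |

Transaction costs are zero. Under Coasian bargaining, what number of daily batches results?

Bargaining reaches the level where marginal profit last exceeds marginal vibration damage.
That holds through level 3 (246 ≥ 239) but not at 4 (175 < 265).

3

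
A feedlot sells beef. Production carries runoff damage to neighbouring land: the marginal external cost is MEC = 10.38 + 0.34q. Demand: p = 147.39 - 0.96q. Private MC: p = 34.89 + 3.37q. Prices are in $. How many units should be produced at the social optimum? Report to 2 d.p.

q* = 21.87

Social marginal cost = private MC + MEC = 45.27 + 3.71q.
Set SMC = demand: 45.27 + 3.71q = 147.39 - 0.96q → q* = 21.8672.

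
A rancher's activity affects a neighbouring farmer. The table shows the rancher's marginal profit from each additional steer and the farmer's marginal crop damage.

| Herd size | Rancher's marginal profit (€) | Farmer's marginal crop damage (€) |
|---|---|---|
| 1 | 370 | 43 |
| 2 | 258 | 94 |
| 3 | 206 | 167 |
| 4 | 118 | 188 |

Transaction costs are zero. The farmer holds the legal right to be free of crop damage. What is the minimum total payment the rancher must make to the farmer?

€304

Efficient level: marginal profit ≥ marginal crop damage through level 3, so k* = 3.
With the farmer holding the right, the rancher must at least compensate total damage at k*: 43 + 94 + 167 = 304.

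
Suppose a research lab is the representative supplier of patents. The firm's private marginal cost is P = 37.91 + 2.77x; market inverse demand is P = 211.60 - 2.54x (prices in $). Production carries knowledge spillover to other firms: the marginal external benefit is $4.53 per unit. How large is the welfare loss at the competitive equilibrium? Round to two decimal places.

Market equilibrium (private): 37.91 + 2.77x = 211.60 - 2.54x → x_m = 32.7100.
Social marginal cost = private MC − MEB = 33.38 + 2.77x.
Set SMC = demand: 33.38 + 2.77x = 211.60 - 2.54x → x* = 33.5631.
Height of the DWL triangle at x_m is demand(x_m) − SMC(x_m) = MEB(x_m) = 4.5300.
DWL = ½ × 0.8531 × 4.5300 = 1.9323.

DWL = $1.93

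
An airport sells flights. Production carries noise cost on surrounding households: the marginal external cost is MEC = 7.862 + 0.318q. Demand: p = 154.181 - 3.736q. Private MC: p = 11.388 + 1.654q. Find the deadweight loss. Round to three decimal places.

Market equilibrium (private): 11.388 + 1.654q = 154.181 - 3.736q → q_m = 26.4922.
Social marginal cost = private MC + MEC = 19.250 + 1.972q.
Set SMC = demand: 19.250 + 1.972q = 154.181 - 3.736q → q* = 23.6389.
Between q* and q_m the wedge SMC − demand runs linearly from 0 to MEC(q_m), so the loss is a triangle.
DWL = ½ × 2.8533 × 16.2865 = 23.2351.

DWL = 23.235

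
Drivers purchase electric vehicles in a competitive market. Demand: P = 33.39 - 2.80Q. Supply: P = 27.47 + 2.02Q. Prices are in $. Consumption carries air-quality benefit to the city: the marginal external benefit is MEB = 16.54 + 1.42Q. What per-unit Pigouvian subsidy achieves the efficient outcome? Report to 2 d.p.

subsidy = $25.92 per unit

Social marginal benefit = demand + MEB = 49.93 - 1.38Q.
Set SMB = MC: 49.93 - 1.38Q = 27.47 + 2.02Q → Q* = 6.6059.
The Pigouvian subsidy equals MEB at Q*: 16.54 + 1.42×6.6059 = 25.9204.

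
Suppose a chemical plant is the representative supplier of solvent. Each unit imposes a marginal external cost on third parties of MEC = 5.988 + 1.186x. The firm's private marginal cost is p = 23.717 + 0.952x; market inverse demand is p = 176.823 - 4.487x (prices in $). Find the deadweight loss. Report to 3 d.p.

Market equilibrium (private): 23.717 + 0.952x = 176.823 - 4.487x → x_m = 28.1497.
Social marginal cost = private MC + MEC = 29.705 + 2.138x.
Set SMC = demand: 29.705 + 2.138x = 176.823 - 4.487x → x* = 22.2065.
Between x* and x_m the wedge SMC − demand runs linearly from 0 to MEC(x_m), so the loss is a triangle.
DWL = ½ × 5.9432 × 39.3735 = 117.0023.

DWL = $117.002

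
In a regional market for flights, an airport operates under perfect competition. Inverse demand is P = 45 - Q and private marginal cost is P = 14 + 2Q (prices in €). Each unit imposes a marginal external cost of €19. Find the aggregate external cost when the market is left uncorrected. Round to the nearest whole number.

€196

Market equilibrium (private): 14 + 2Q = 45 - Q → Q_m = 10.3333.
Total external cost = MEC × Q_m = 19 × 10.3333 = 196.3327.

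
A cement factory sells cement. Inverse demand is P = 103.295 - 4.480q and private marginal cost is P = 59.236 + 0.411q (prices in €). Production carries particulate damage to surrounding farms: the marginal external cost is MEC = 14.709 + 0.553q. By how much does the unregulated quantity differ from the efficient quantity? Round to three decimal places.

Market equilibrium (private): 59.236 + 0.411q = 103.295 - 4.480q → q_m = 9.0082.
Social marginal cost = private MC + MEC = 73.945 + 0.964q.
Set SMC = demand: 73.945 + 0.964q = 103.295 - 4.480q → q* = 5.3913.
Gap = |9.0082 − 5.3913| = 3.6169.

3.617 units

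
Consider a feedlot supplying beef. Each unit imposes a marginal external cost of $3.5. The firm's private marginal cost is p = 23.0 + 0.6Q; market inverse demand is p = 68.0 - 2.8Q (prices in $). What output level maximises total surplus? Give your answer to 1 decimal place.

Social marginal cost = private MC + MEC = 26.5 + 0.6Q.
Set SMC = demand: 26.5 + 0.6Q = 68.0 - 2.8Q → Q* = 12.2059.

Q* = 12.2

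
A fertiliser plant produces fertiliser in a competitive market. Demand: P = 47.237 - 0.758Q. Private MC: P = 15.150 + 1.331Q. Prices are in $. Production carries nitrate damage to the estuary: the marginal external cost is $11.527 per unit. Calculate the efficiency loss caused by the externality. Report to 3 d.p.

Market equilibrium (private): 15.150 + 1.331Q = 47.237 - 0.758Q → Q_m = 15.3600.
Social marginal cost = private MC + MEC = 26.677 + 1.331Q.
Set SMC = demand: 26.677 + 1.331Q = 47.237 - 0.758Q → Q* = 9.8420.
The loss is the area between SMC and demand from Q* to Q_m; with linear curves that's a triangle of height MEC(Q_m).
DWL = ½ × 5.5180 × 11.5270 = 31.8030.

DWL = $31.803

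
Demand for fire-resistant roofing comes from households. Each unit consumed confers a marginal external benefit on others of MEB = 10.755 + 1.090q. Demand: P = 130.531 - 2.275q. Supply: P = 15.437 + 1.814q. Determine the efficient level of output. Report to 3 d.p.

q* = 41.964

Social marginal benefit = demand + MEB = 141.286 - 1.185q.
Set SMB = MC: 141.286 - 1.185q = 15.437 + 1.814q → q* = 41.9637.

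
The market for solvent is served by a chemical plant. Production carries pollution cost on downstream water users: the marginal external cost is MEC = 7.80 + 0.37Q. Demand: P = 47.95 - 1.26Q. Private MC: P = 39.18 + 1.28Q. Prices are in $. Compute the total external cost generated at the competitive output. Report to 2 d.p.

$29.14

Market equilibrium (private): 39.18 + 1.28Q = 47.95 - 1.26Q → Q_m = 3.4528.
Total external cost = ∫₀^{Q_m} (7.80 + 0.37Q) dQ = 7.80×3.4528 + ½×0.37×3.4528² = 29.1374.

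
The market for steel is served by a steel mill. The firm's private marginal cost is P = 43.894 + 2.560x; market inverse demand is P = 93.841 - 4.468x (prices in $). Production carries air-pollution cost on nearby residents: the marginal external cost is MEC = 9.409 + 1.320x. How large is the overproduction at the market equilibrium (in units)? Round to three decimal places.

2.251 units

Market equilibrium (private): 43.894 + 2.560x = 93.841 - 4.468x → x_m = 7.1069.
Social marginal cost = private MC + MEC = 53.303 + 3.880x.
Set SMC = demand: 53.303 + 3.880x = 93.841 - 4.468x → x* = 4.8560.
Gap = |7.1069 − 4.8560| = 2.2509.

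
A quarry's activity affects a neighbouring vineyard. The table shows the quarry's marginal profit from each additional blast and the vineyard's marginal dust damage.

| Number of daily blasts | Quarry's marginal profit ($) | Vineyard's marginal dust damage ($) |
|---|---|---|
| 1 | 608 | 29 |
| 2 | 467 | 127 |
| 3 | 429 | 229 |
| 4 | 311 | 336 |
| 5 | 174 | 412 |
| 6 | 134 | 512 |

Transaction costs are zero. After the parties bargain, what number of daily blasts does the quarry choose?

Bargaining reaches the level where marginal profit last exceeds marginal dust damage.
That holds through level 3 (429 ≥ 229) but not at 4 (311 < 336).

3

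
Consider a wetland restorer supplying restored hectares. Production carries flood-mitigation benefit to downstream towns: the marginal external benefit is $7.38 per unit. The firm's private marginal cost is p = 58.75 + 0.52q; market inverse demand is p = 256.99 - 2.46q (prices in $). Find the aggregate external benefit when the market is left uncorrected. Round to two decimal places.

$490.94

Market equilibrium (private): 58.75 + 0.52q = 256.99 - 2.46q → q_m = 66.5235.
Total external benefit = MEB × q_m = 7.38 × 66.5235 = 490.9434.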